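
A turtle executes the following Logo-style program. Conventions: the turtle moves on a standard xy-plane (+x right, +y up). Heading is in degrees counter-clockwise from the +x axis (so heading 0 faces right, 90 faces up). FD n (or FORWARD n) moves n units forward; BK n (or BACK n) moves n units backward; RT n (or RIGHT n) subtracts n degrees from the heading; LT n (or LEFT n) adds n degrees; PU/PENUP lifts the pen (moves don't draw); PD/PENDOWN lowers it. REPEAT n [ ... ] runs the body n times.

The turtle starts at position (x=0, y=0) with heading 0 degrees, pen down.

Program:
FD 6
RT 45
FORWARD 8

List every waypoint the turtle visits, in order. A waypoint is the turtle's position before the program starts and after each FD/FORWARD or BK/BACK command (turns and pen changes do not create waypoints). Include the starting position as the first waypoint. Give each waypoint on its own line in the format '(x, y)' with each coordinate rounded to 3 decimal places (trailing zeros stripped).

Executing turtle program step by step:
Start: pos=(0,0), heading=0, pen down
FD 6: (0,0) -> (6,0) [heading=0, draw]
RT 45: heading 0 -> 315
FD 8: (6,0) -> (11.657,-5.657) [heading=315, draw]
Final: pos=(11.657,-5.657), heading=315, 2 segment(s) drawn
Waypoints (3 total):
(0, 0)
(6, 0)
(11.657, -5.657)

Answer: (0, 0)
(6, 0)
(11.657, -5.657)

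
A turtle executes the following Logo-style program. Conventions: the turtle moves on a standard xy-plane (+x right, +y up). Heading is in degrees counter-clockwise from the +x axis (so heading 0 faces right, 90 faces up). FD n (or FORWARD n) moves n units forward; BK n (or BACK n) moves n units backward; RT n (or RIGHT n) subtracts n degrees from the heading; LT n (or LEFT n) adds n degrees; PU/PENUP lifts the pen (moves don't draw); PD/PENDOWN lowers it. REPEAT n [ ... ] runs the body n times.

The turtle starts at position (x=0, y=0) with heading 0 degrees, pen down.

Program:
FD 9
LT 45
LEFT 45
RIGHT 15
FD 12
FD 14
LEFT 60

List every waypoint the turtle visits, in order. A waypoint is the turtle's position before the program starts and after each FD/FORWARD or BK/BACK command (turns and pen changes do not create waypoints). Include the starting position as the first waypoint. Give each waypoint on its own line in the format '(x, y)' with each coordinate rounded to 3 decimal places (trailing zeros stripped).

Answer: (0, 0)
(9, 0)
(12.106, 11.591)
(15.729, 25.114)

Derivation:
Executing turtle program step by step:
Start: pos=(0,0), heading=0, pen down
FD 9: (0,0) -> (9,0) [heading=0, draw]
LT 45: heading 0 -> 45
LT 45: heading 45 -> 90
RT 15: heading 90 -> 75
FD 12: (9,0) -> (12.106,11.591) [heading=75, draw]
FD 14: (12.106,11.591) -> (15.729,25.114) [heading=75, draw]
LT 60: heading 75 -> 135
Final: pos=(15.729,25.114), heading=135, 3 segment(s) drawn
Waypoints (4 total):
(0, 0)
(9, 0)
(12.106, 11.591)
(15.729, 25.114)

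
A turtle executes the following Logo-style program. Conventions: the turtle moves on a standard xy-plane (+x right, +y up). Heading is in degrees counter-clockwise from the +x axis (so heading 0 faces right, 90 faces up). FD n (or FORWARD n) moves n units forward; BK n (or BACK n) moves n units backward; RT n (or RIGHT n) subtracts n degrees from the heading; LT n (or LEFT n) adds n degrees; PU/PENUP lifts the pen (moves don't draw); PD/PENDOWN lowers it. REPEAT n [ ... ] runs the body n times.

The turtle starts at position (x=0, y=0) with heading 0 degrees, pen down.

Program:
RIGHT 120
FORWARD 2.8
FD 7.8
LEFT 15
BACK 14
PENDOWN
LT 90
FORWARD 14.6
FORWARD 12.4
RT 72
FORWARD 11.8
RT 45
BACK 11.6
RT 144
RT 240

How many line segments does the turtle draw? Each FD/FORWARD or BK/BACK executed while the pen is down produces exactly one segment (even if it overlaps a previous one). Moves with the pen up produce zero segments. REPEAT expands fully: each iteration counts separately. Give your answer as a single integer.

Answer: 7

Derivation:
Executing turtle program step by step:
Start: pos=(0,0), heading=0, pen down
RT 120: heading 0 -> 240
FD 2.8: (0,0) -> (-1.4,-2.425) [heading=240, draw]
FD 7.8: (-1.4,-2.425) -> (-5.3,-9.18) [heading=240, draw]
LT 15: heading 240 -> 255
BK 14: (-5.3,-9.18) -> (-1.677,4.343) [heading=255, draw]
PD: pen down
LT 90: heading 255 -> 345
FD 14.6: (-1.677,4.343) -> (12.426,0.564) [heading=345, draw]
FD 12.4: (12.426,0.564) -> (24.403,-2.645) [heading=345, draw]
RT 72: heading 345 -> 273
FD 11.8: (24.403,-2.645) -> (25.021,-14.429) [heading=273, draw]
RT 45: heading 273 -> 228
BK 11.6: (25.021,-14.429) -> (32.783,-5.808) [heading=228, draw]
RT 144: heading 228 -> 84
RT 240: heading 84 -> 204
Final: pos=(32.783,-5.808), heading=204, 7 segment(s) drawn
Segments drawn: 7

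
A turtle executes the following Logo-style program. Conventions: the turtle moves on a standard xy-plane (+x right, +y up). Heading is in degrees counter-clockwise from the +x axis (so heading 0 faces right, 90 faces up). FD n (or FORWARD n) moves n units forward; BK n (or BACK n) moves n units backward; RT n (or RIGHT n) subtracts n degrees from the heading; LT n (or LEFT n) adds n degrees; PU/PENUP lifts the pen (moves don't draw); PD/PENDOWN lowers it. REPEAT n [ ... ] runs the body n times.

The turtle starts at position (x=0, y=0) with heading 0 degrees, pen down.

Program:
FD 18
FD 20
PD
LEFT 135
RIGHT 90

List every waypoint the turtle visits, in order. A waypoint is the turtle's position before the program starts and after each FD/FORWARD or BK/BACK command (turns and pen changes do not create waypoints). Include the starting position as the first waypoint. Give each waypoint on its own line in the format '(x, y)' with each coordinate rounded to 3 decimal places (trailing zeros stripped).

Executing turtle program step by step:
Start: pos=(0,0), heading=0, pen down
FD 18: (0,0) -> (18,0) [heading=0, draw]
FD 20: (18,0) -> (38,0) [heading=0, draw]
PD: pen down
LT 135: heading 0 -> 135
RT 90: heading 135 -> 45
Final: pos=(38,0), heading=45, 2 segment(s) drawn
Waypoints (3 total):
(0, 0)
(18, 0)
(38, 0)

Answer: (0, 0)
(18, 0)
(38, 0)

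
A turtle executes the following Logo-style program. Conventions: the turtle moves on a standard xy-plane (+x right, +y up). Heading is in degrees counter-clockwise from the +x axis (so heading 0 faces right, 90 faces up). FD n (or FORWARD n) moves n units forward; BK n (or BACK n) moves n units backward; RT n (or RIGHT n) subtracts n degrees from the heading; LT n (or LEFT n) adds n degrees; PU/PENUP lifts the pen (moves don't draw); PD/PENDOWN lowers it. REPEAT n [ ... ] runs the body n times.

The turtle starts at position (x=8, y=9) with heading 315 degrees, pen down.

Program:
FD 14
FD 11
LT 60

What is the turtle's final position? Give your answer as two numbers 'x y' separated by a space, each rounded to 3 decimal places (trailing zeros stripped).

Executing turtle program step by step:
Start: pos=(8,9), heading=315, pen down
FD 14: (8,9) -> (17.899,-0.899) [heading=315, draw]
FD 11: (17.899,-0.899) -> (25.678,-8.678) [heading=315, draw]
LT 60: heading 315 -> 15
Final: pos=(25.678,-8.678), heading=15, 2 segment(s) drawn

Answer: 25.678 -8.678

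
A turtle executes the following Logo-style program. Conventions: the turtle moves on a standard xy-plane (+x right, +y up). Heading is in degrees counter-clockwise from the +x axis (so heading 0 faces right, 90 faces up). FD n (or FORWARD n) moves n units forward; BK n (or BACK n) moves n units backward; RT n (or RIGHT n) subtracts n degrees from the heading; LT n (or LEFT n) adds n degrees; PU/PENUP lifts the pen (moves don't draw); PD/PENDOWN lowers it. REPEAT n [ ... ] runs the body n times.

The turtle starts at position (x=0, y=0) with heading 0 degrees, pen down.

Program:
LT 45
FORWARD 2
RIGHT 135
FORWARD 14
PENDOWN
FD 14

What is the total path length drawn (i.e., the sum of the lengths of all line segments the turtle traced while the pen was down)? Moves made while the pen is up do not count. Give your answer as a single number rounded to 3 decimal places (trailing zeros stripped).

Executing turtle program step by step:
Start: pos=(0,0), heading=0, pen down
LT 45: heading 0 -> 45
FD 2: (0,0) -> (1.414,1.414) [heading=45, draw]
RT 135: heading 45 -> 270
FD 14: (1.414,1.414) -> (1.414,-12.586) [heading=270, draw]
PD: pen down
FD 14: (1.414,-12.586) -> (1.414,-26.586) [heading=270, draw]
Final: pos=(1.414,-26.586), heading=270, 3 segment(s) drawn

Segment lengths:
  seg 1: (0,0) -> (1.414,1.414), length = 2
  seg 2: (1.414,1.414) -> (1.414,-12.586), length = 14
  seg 3: (1.414,-12.586) -> (1.414,-26.586), length = 14
Total = 30

Answer: 30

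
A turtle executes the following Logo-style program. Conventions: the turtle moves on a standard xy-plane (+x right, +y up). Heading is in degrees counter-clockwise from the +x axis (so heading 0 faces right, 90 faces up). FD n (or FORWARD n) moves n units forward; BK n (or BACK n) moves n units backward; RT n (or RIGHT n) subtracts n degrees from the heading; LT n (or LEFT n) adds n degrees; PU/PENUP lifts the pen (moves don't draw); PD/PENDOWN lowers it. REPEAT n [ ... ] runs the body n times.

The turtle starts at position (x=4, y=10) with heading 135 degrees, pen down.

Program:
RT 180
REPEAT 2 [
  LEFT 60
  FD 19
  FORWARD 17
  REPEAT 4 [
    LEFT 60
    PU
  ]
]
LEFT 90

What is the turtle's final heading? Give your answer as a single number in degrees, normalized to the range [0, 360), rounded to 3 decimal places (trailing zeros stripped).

Answer: 285

Derivation:
Executing turtle program step by step:
Start: pos=(4,10), heading=135, pen down
RT 180: heading 135 -> 315
REPEAT 2 [
  -- iteration 1/2 --
  LT 60: heading 315 -> 15
  FD 19: (4,10) -> (22.353,14.918) [heading=15, draw]
  FD 17: (22.353,14.918) -> (38.773,19.317) [heading=15, draw]
  REPEAT 4 [
    -- iteration 1/4 --
    LT 60: heading 15 -> 75
    PU: pen up
    -- iteration 2/4 --
    LT 60: heading 75 -> 135
    PU: pen up
    -- iteration 3/4 --
    LT 60: heading 135 -> 195
    PU: pen up
    -- iteration 4/4 --
    LT 60: heading 195 -> 255
    PU: pen up
  ]
  -- iteration 2/2 --
  LT 60: heading 255 -> 315
  FD 19: (38.773,19.317) -> (52.208,5.882) [heading=315, move]
  FD 17: (52.208,5.882) -> (64.229,-6.138) [heading=315, move]
  REPEAT 4 [
    -- iteration 1/4 --
    LT 60: heading 315 -> 15
    PU: pen up
    -- iteration 2/4 --
    LT 60: heading 15 -> 75
    PU: pen up
    -- iteration 3/4 --
    LT 60: heading 75 -> 135
    PU: pen up
    -- iteration 4/4 --
    LT 60: heading 135 -> 195
    PU: pen up
  ]
]
LT 90: heading 195 -> 285
Final: pos=(64.229,-6.138), heading=285, 2 segment(s) drawn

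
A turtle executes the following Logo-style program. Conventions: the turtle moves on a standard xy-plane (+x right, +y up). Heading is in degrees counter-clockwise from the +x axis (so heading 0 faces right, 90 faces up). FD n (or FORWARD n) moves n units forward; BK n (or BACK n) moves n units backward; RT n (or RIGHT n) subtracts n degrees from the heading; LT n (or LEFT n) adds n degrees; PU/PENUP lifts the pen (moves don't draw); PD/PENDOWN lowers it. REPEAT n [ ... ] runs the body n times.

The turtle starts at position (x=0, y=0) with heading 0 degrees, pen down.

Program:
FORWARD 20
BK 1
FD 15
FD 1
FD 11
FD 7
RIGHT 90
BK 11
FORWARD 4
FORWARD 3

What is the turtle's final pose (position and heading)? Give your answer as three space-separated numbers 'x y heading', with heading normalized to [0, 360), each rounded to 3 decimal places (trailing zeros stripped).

Answer: 53 4 270

Derivation:
Executing turtle program step by step:
Start: pos=(0,0), heading=0, pen down
FD 20: (0,0) -> (20,0) [heading=0, draw]
BK 1: (20,0) -> (19,0) [heading=0, draw]
FD 15: (19,0) -> (34,0) [heading=0, draw]
FD 1: (34,0) -> (35,0) [heading=0, draw]
FD 11: (35,0) -> (46,0) [heading=0, draw]
FD 7: (46,0) -> (53,0) [heading=0, draw]
RT 90: heading 0 -> 270
BK 11: (53,0) -> (53,11) [heading=270, draw]
FD 4: (53,11) -> (53,7) [heading=270, draw]
FD 3: (53,7) -> (53,4) [heading=270, draw]
Final: pos=(53,4), heading=270, 9 segment(s) drawn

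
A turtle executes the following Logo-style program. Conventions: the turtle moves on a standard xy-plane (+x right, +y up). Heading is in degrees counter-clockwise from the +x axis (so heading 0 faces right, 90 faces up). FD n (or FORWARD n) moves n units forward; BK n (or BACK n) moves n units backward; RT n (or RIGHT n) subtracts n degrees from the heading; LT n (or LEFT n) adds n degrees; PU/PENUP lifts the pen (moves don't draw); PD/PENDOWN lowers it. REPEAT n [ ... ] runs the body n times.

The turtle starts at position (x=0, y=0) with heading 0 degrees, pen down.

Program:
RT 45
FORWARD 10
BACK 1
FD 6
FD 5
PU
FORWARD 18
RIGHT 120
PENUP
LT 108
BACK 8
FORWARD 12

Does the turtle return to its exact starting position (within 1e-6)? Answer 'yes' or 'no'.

Answer: no

Derivation:
Executing turtle program step by step:
Start: pos=(0,0), heading=0, pen down
RT 45: heading 0 -> 315
FD 10: (0,0) -> (7.071,-7.071) [heading=315, draw]
BK 1: (7.071,-7.071) -> (6.364,-6.364) [heading=315, draw]
FD 6: (6.364,-6.364) -> (10.607,-10.607) [heading=315, draw]
FD 5: (10.607,-10.607) -> (14.142,-14.142) [heading=315, draw]
PU: pen up
FD 18: (14.142,-14.142) -> (26.87,-26.87) [heading=315, move]
RT 120: heading 315 -> 195
PU: pen up
LT 108: heading 195 -> 303
BK 8: (26.87,-26.87) -> (22.513,-20.161) [heading=303, move]
FD 12: (22.513,-20.161) -> (29.049,-30.225) [heading=303, move]
Final: pos=(29.049,-30.225), heading=303, 4 segment(s) drawn

Start position: (0, 0)
Final position: (29.049, -30.225)
Distance = 41.921; >= 1e-6 -> NOT closed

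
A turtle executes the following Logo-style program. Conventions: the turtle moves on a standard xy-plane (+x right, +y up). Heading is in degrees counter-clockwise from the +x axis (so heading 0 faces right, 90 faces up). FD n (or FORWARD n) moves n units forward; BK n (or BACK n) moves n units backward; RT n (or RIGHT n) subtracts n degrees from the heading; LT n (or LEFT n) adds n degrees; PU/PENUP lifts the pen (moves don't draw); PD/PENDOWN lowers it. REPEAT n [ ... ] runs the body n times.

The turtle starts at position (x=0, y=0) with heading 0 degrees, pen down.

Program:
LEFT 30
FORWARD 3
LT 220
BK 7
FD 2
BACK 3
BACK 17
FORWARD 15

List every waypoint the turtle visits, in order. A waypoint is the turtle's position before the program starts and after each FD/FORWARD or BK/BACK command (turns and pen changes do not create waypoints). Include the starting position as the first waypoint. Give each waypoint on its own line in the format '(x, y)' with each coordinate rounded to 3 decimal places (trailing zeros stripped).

Executing turtle program step by step:
Start: pos=(0,0), heading=0, pen down
LT 30: heading 0 -> 30
FD 3: (0,0) -> (2.598,1.5) [heading=30, draw]
LT 220: heading 30 -> 250
BK 7: (2.598,1.5) -> (4.992,8.078) [heading=250, draw]
FD 2: (4.992,8.078) -> (4.308,6.198) [heading=250, draw]
BK 3: (4.308,6.198) -> (5.334,9.018) [heading=250, draw]
BK 17: (5.334,9.018) -> (11.149,24.992) [heading=250, draw]
FD 15: (11.149,24.992) -> (6.018,10.897) [heading=250, draw]
Final: pos=(6.018,10.897), heading=250, 6 segment(s) drawn
Waypoints (7 total):
(0, 0)
(2.598, 1.5)
(4.992, 8.078)
(4.308, 6.198)
(5.334, 9.018)
(11.149, 24.992)
(6.018, 10.897)

Answer: (0, 0)
(2.598, 1.5)
(4.992, 8.078)
(4.308, 6.198)
(5.334, 9.018)
(11.149, 24.992)
(6.018, 10.897)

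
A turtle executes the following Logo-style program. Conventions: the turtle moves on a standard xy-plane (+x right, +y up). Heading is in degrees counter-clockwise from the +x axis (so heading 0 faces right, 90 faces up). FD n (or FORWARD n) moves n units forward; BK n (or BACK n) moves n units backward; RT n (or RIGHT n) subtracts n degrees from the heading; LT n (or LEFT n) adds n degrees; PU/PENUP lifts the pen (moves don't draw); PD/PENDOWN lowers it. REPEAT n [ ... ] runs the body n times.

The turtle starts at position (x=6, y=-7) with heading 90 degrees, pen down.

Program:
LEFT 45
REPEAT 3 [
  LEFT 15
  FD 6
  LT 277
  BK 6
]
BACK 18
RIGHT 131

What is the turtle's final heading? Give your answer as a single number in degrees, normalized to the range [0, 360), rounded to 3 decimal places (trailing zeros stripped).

Executing turtle program step by step:
Start: pos=(6,-7), heading=90, pen down
LT 45: heading 90 -> 135
REPEAT 3 [
  -- iteration 1/3 --
  LT 15: heading 135 -> 150
  FD 6: (6,-7) -> (0.804,-4) [heading=150, draw]
  LT 277: heading 150 -> 67
  BK 6: (0.804,-4) -> (-1.541,-9.523) [heading=67, draw]
  -- iteration 2/3 --
  LT 15: heading 67 -> 82
  FD 6: (-1.541,-9.523) -> (-0.706,-3.581) [heading=82, draw]
  LT 277: heading 82 -> 359
  BK 6: (-0.706,-3.581) -> (-6.705,-3.477) [heading=359, draw]
  -- iteration 3/3 --
  LT 15: heading 359 -> 14
  FD 6: (-6.705,-3.477) -> (-0.883,-2.025) [heading=14, draw]
  LT 277: heading 14 -> 291
  BK 6: (-0.883,-2.025) -> (-3.033,3.576) [heading=291, draw]
]
BK 18: (-3.033,3.576) -> (-9.484,20.381) [heading=291, draw]
RT 131: heading 291 -> 160
Final: pos=(-9.484,20.381), heading=160, 7 segment(s) drawn

Answer: 160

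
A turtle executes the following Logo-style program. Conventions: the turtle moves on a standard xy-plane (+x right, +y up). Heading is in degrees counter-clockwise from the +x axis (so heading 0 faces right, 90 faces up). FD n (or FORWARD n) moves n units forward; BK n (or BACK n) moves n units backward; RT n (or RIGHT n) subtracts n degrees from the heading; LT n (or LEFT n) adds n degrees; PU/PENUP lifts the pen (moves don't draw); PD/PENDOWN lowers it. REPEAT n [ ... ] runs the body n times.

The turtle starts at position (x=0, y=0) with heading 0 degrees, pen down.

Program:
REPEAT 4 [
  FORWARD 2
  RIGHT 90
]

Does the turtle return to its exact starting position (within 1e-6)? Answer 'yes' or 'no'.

Executing turtle program step by step:
Start: pos=(0,0), heading=0, pen down
REPEAT 4 [
  -- iteration 1/4 --
  FD 2: (0,0) -> (2,0) [heading=0, draw]
  RT 90: heading 0 -> 270
  -- iteration 2/4 --
  FD 2: (2,0) -> (2,-2) [heading=270, draw]
  RT 90: heading 270 -> 180
  -- iteration 3/4 --
  FD 2: (2,-2) -> (0,-2) [heading=180, draw]
  RT 90: heading 180 -> 90
  -- iteration 4/4 --
  FD 2: (0,-2) -> (0,0) [heading=90, draw]
  RT 90: heading 90 -> 0
]
Final: pos=(0,0), heading=0, 4 segment(s) drawn

Start position: (0, 0)
Final position: (0, 0)
Distance = 0; < 1e-6 -> CLOSED

Answer: yes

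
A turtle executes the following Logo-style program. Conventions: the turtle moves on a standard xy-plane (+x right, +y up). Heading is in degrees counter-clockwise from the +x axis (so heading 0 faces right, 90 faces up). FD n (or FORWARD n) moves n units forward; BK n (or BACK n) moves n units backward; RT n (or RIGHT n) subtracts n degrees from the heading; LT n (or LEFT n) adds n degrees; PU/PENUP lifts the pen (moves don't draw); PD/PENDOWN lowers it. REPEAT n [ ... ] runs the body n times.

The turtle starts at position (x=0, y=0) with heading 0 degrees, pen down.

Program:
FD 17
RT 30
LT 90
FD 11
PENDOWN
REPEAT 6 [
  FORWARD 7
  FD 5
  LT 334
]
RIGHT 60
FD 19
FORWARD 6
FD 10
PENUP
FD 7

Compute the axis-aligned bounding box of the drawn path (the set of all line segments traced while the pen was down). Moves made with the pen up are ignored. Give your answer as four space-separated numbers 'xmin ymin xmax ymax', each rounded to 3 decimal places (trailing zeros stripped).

Executing turtle program step by step:
Start: pos=(0,0), heading=0, pen down
FD 17: (0,0) -> (17,0) [heading=0, draw]
RT 30: heading 0 -> 330
LT 90: heading 330 -> 60
FD 11: (17,0) -> (22.5,9.526) [heading=60, draw]
PD: pen down
REPEAT 6 [
  -- iteration 1/6 --
  FD 7: (22.5,9.526) -> (26,15.588) [heading=60, draw]
  FD 5: (26,15.588) -> (28.5,19.919) [heading=60, draw]
  LT 334: heading 60 -> 34
  -- iteration 2/6 --
  FD 7: (28.5,19.919) -> (34.303,23.833) [heading=34, draw]
  FD 5: (34.303,23.833) -> (38.448,26.629) [heading=34, draw]
  LT 334: heading 34 -> 8
  -- iteration 3/6 --
  FD 7: (38.448,26.629) -> (45.38,27.603) [heading=8, draw]
  FD 5: (45.38,27.603) -> (50.332,28.299) [heading=8, draw]
  LT 334: heading 8 -> 342
  -- iteration 4/6 --
  FD 7: (50.332,28.299) -> (56.989,26.136) [heading=342, draw]
  FD 5: (56.989,26.136) -> (61.744,24.591) [heading=342, draw]
  LT 334: heading 342 -> 316
  -- iteration 5/6 --
  FD 7: (61.744,24.591) -> (66.78,19.728) [heading=316, draw]
  FD 5: (66.78,19.728) -> (70.376,16.255) [heading=316, draw]
  LT 334: heading 316 -> 290
  -- iteration 6/6 --
  FD 7: (70.376,16.255) -> (72.771,9.677) [heading=290, draw]
  FD 5: (72.771,9.677) -> (74.481,4.979) [heading=290, draw]
  LT 334: heading 290 -> 264
]
RT 60: heading 264 -> 204
FD 19: (74.481,4.979) -> (57.123,-2.749) [heading=204, draw]
FD 6: (57.123,-2.749) -> (51.642,-5.19) [heading=204, draw]
FD 10: (51.642,-5.19) -> (42.507,-9.257) [heading=204, draw]
PU: pen up
FD 7: (42.507,-9.257) -> (36.112,-12.104) [heading=204, move]
Final: pos=(36.112,-12.104), heading=204, 17 segment(s) drawn

Segment endpoints: x in {0, 17, 22.5, 26, 28.5, 34.303, 38.448, 42.507, 45.38, 50.332, 51.642, 56.989, 57.123, 61.744, 66.78, 70.376, 72.771, 74.481}, y in {-9.257, -5.19, -2.749, 0, 4.979, 9.526, 9.677, 15.588, 16.255, 19.728, 19.919, 23.833, 24.591, 26.136, 26.629, 27.603, 28.299}
xmin=0, ymin=-9.257, xmax=74.481, ymax=28.299

Answer: 0 -9.257 74.481 28.299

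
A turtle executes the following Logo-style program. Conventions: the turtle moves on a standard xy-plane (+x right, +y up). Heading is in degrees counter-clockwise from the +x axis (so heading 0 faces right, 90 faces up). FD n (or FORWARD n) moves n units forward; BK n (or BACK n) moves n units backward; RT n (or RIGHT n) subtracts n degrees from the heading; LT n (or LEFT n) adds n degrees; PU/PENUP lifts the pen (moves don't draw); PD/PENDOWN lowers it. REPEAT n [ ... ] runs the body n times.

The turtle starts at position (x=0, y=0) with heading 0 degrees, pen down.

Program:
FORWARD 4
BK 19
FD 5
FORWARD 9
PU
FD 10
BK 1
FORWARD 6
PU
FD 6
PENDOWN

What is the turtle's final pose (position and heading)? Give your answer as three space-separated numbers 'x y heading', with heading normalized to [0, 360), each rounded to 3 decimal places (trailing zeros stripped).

Answer: 20 0 0

Derivation:
Executing turtle program step by step:
Start: pos=(0,0), heading=0, pen down
FD 4: (0,0) -> (4,0) [heading=0, draw]
BK 19: (4,0) -> (-15,0) [heading=0, draw]
FD 5: (-15,0) -> (-10,0) [heading=0, draw]
FD 9: (-10,0) -> (-1,0) [heading=0, draw]
PU: pen up
FD 10: (-1,0) -> (9,0) [heading=0, move]
BK 1: (9,0) -> (8,0) [heading=0, move]
FD 6: (8,0) -> (14,0) [heading=0, move]
PU: pen up
FD 6: (14,0) -> (20,0) [heading=0, move]
PD: pen down
Final: pos=(20,0), heading=0, 4 segment(s) drawn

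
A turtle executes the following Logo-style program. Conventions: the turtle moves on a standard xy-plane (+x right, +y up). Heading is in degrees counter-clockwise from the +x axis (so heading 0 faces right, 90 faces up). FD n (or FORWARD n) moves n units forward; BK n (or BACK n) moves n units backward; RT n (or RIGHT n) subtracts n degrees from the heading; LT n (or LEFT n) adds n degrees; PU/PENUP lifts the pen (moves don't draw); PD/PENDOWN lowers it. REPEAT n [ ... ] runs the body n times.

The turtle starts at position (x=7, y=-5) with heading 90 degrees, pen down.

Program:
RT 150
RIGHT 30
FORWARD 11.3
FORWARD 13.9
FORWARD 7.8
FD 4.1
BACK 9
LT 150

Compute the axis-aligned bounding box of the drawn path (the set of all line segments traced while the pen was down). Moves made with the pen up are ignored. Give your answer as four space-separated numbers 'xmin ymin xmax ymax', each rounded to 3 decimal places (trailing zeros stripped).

Executing turtle program step by step:
Start: pos=(7,-5), heading=90, pen down
RT 150: heading 90 -> 300
RT 30: heading 300 -> 270
FD 11.3: (7,-5) -> (7,-16.3) [heading=270, draw]
FD 13.9: (7,-16.3) -> (7,-30.2) [heading=270, draw]
FD 7.8: (7,-30.2) -> (7,-38) [heading=270, draw]
FD 4.1: (7,-38) -> (7,-42.1) [heading=270, draw]
BK 9: (7,-42.1) -> (7,-33.1) [heading=270, draw]
LT 150: heading 270 -> 60
Final: pos=(7,-33.1), heading=60, 5 segment(s) drawn

Segment endpoints: x in {7, 7, 7, 7}, y in {-42.1, -38, -33.1, -30.2, -16.3, -5}
xmin=7, ymin=-42.1, xmax=7, ymax=-5

Answer: 7 -42.1 7 -5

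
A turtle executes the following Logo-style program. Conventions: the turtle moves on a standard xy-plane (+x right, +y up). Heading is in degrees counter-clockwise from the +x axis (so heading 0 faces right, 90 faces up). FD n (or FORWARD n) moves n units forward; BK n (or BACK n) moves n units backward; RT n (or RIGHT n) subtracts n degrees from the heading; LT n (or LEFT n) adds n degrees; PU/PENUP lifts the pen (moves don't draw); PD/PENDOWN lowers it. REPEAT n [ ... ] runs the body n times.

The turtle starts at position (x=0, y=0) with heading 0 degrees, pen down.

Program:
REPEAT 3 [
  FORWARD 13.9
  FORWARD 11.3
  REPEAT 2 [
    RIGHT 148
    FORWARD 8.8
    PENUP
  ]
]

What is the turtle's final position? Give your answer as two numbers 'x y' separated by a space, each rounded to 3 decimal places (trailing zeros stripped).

Executing turtle program step by step:
Start: pos=(0,0), heading=0, pen down
REPEAT 3 [
  -- iteration 1/3 --
  FD 13.9: (0,0) -> (13.9,0) [heading=0, draw]
  FD 11.3: (13.9,0) -> (25.2,0) [heading=0, draw]
  REPEAT 2 [
    -- iteration 1/2 --
    RT 148: heading 0 -> 212
    FD 8.8: (25.2,0) -> (17.737,-4.663) [heading=212, draw]
    PU: pen up
    -- iteration 2/2 --
    RT 148: heading 212 -> 64
    FD 8.8: (17.737,-4.663) -> (21.595,3.246) [heading=64, move]
    PU: pen up
  ]
  -- iteration 2/3 --
  FD 13.9: (21.595,3.246) -> (27.688,15.739) [heading=64, move]
  FD 11.3: (27.688,15.739) -> (32.642,25.896) [heading=64, move]
  REPEAT 2 [
    -- iteration 1/2 --
    RT 148: heading 64 -> 276
    FD 8.8: (32.642,25.896) -> (33.562,17.144) [heading=276, move]
    PU: pen up
    -- iteration 2/2 --
    RT 148: heading 276 -> 128
    FD 8.8: (33.562,17.144) -> (28.144,24.078) [heading=128, move]
    PU: pen up
  ]
  -- iteration 3/3 --
  FD 13.9: (28.144,24.078) -> (19.586,35.032) [heading=128, move]
  FD 11.3: (19.586,35.032) -> (12.629,43.936) [heading=128, move]
  REPEAT 2 [
    -- iteration 1/2 --
    RT 148: heading 128 -> 340
    FD 8.8: (12.629,43.936) -> (20.898,40.927) [heading=340, move]
    PU: pen up
    -- iteration 2/2 --
    RT 148: heading 340 -> 192
    FD 8.8: (20.898,40.927) -> (12.291,39.097) [heading=192, move]
    PU: pen up
  ]
]
Final: pos=(12.291,39.097), heading=192, 3 segment(s) drawn

Answer: 12.291 39.097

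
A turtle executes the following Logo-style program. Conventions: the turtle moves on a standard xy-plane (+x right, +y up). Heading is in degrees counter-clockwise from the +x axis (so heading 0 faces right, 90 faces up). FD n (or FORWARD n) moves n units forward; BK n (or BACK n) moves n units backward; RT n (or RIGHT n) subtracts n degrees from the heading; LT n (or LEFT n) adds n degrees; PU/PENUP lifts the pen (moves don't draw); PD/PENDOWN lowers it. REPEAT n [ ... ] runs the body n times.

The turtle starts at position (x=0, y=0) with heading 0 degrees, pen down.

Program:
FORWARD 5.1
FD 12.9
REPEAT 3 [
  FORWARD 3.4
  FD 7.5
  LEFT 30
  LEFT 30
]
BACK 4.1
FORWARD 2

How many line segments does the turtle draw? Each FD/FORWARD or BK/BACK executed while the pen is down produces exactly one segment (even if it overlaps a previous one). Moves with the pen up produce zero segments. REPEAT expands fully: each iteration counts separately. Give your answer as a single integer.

Executing turtle program step by step:
Start: pos=(0,0), heading=0, pen down
FD 5.1: (0,0) -> (5.1,0) [heading=0, draw]
FD 12.9: (5.1,0) -> (18,0) [heading=0, draw]
REPEAT 3 [
  -- iteration 1/3 --
  FD 3.4: (18,0) -> (21.4,0) [heading=0, draw]
  FD 7.5: (21.4,0) -> (28.9,0) [heading=0, draw]
  LT 30: heading 0 -> 30
  LT 30: heading 30 -> 60
  -- iteration 2/3 --
  FD 3.4: (28.9,0) -> (30.6,2.944) [heading=60, draw]
  FD 7.5: (30.6,2.944) -> (34.35,9.44) [heading=60, draw]
  LT 30: heading 60 -> 90
  LT 30: heading 90 -> 120
  -- iteration 3/3 --
  FD 3.4: (34.35,9.44) -> (32.65,12.384) [heading=120, draw]
  FD 7.5: (32.65,12.384) -> (28.9,18.879) [heading=120, draw]
  LT 30: heading 120 -> 150
  LT 30: heading 150 -> 180
]
BK 4.1: (28.9,18.879) -> (33,18.879) [heading=180, draw]
FD 2: (33,18.879) -> (31,18.879) [heading=180, draw]
Final: pos=(31,18.879), heading=180, 10 segment(s) drawn
Segments drawn: 10

Answer: 10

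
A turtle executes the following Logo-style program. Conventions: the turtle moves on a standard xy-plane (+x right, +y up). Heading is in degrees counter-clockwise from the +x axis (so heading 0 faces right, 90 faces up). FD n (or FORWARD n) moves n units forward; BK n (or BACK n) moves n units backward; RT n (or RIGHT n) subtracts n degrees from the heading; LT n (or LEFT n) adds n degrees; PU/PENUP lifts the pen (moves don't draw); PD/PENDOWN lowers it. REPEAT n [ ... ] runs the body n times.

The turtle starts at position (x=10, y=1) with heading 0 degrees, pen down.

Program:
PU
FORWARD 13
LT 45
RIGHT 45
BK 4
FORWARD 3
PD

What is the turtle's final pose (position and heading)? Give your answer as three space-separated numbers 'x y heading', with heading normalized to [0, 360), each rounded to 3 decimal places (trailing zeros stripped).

Executing turtle program step by step:
Start: pos=(10,1), heading=0, pen down
PU: pen up
FD 13: (10,1) -> (23,1) [heading=0, move]
LT 45: heading 0 -> 45
RT 45: heading 45 -> 0
BK 4: (23,1) -> (19,1) [heading=0, move]
FD 3: (19,1) -> (22,1) [heading=0, move]
PD: pen down
Final: pos=(22,1), heading=0, 0 segment(s) drawn

Answer: 22 1 0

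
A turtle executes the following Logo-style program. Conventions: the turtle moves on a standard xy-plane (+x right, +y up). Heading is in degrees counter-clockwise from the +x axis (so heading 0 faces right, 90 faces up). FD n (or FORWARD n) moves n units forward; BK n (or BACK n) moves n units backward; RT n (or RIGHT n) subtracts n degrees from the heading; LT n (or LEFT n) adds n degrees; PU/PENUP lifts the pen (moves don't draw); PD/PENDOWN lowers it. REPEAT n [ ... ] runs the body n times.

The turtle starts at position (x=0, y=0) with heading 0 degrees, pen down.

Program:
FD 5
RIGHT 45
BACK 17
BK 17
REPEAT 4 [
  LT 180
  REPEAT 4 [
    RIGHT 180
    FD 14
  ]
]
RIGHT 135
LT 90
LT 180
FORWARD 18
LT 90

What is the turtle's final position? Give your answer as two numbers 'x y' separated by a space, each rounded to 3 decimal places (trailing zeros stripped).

Answer: -19.042 42.042

Derivation:
Executing turtle program step by step:
Start: pos=(0,0), heading=0, pen down
FD 5: (0,0) -> (5,0) [heading=0, draw]
RT 45: heading 0 -> 315
BK 17: (5,0) -> (-7.021,12.021) [heading=315, draw]
BK 17: (-7.021,12.021) -> (-19.042,24.042) [heading=315, draw]
REPEAT 4 [
  -- iteration 1/4 --
  LT 180: heading 315 -> 135
  REPEAT 4 [
    -- iteration 1/4 --
    RT 180: heading 135 -> 315
    FD 14: (-19.042,24.042) -> (-9.142,14.142) [heading=315, draw]
    -- iteration 2/4 --
    RT 180: heading 315 -> 135
    FD 14: (-9.142,14.142) -> (-19.042,24.042) [heading=135, draw]
    -- iteration 3/4 --
    RT 180: heading 135 -> 315
    FD 14: (-19.042,24.042) -> (-9.142,14.142) [heading=315, draw]
    -- iteration 4/4 --
    RT 180: heading 315 -> 135
    FD 14: (-9.142,14.142) -> (-19.042,24.042) [heading=135, draw]
  ]
  -- iteration 2/4 --
  LT 180: heading 135 -> 315
  REPEAT 4 [
    -- iteration 1/4 --
    RT 180: heading 315 -> 135
    FD 14: (-19.042,24.042) -> (-28.941,33.941) [heading=135, draw]
    -- iteration 2/4 --
    RT 180: heading 135 -> 315
    FD 14: (-28.941,33.941) -> (-19.042,24.042) [heading=315, draw]
    -- iteration 3/4 --
    RT 180: heading 315 -> 135
    FD 14: (-19.042,24.042) -> (-28.941,33.941) [heading=135, draw]
    -- iteration 4/4 --
    RT 180: heading 135 -> 315
    FD 14: (-28.941,33.941) -> (-19.042,24.042) [heading=315, draw]
  ]
  -- iteration 3/4 --
  LT 180: heading 315 -> 135
  REPEAT 4 [
    -- iteration 1/4 --
    RT 180: heading 135 -> 315
    FD 14: (-19.042,24.042) -> (-9.142,14.142) [heading=315, draw]
    -- iteration 2/4 --
    RT 180: heading 315 -> 135
    FD 14: (-9.142,14.142) -> (-19.042,24.042) [heading=135, draw]
    -- iteration 3/4 --
    RT 180: heading 135 -> 315
    FD 14: (-19.042,24.042) -> (-9.142,14.142) [heading=315, draw]
    -- iteration 4/4 --
    RT 180: heading 315 -> 135
    FD 14: (-9.142,14.142) -> (-19.042,24.042) [heading=135, draw]
  ]
  -- iteration 4/4 --
  LT 180: heading 135 -> 315
  REPEAT 4 [
    -- iteration 1/4 --
    RT 180: heading 315 -> 135
    FD 14: (-19.042,24.042) -> (-28.941,33.941) [heading=135, draw]
    -- iteration 2/4 --
    RT 180: heading 135 -> 315
    FD 14: (-28.941,33.941) -> (-19.042,24.042) [heading=315, draw]
    -- iteration 3/4 --
    RT 180: heading 315 -> 135
    FD 14: (-19.042,24.042) -> (-28.941,33.941) [heading=135, draw]
    -- iteration 4/4 --
    RT 180: heading 135 -> 315
    FD 14: (-28.941,33.941) -> (-19.042,24.042) [heading=315, draw]
  ]
]
RT 135: heading 315 -> 180
LT 90: heading 180 -> 270
LT 180: heading 270 -> 90
FD 18: (-19.042,24.042) -> (-19.042,42.042) [heading=90, draw]
LT 90: heading 90 -> 180
Final: pos=(-19.042,42.042), heading=180, 20 segment(s) drawn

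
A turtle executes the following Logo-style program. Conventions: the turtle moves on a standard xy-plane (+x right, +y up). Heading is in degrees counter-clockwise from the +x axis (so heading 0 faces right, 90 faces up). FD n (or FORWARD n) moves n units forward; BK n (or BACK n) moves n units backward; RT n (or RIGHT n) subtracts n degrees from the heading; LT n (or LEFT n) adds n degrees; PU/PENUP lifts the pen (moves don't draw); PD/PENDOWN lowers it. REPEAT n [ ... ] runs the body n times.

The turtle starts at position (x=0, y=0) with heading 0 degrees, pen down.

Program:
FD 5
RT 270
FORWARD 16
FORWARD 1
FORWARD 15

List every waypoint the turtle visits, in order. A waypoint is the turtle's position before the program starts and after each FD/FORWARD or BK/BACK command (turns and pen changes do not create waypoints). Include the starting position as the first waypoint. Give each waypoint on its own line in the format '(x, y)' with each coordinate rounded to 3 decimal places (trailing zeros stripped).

Executing turtle program step by step:
Start: pos=(0,0), heading=0, pen down
FD 5: (0,0) -> (5,0) [heading=0, draw]
RT 270: heading 0 -> 90
FD 16: (5,0) -> (5,16) [heading=90, draw]
FD 1: (5,16) -> (5,17) [heading=90, draw]
FD 15: (5,17) -> (5,32) [heading=90, draw]
Final: pos=(5,32), heading=90, 4 segment(s) drawn
Waypoints (5 total):
(0, 0)
(5, 0)
(5, 16)
(5, 17)
(5, 32)

Answer: (0, 0)
(5, 0)
(5, 16)
(5, 17)
(5, 32)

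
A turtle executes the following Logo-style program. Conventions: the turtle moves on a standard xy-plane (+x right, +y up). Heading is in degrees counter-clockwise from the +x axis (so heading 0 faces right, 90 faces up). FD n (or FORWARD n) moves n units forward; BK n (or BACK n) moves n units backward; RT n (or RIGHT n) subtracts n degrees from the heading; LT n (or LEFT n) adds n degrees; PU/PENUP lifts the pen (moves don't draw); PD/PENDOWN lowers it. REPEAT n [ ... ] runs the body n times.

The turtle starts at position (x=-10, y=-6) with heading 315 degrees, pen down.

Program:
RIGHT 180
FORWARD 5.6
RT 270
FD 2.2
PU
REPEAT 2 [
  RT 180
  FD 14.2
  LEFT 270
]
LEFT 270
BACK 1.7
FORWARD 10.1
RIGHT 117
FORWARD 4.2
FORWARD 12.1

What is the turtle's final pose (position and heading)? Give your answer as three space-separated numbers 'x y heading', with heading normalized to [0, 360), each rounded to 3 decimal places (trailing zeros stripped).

Executing turtle program step by step:
Start: pos=(-10,-6), heading=315, pen down
RT 180: heading 315 -> 135
FD 5.6: (-10,-6) -> (-13.96,-2.04) [heading=135, draw]
RT 270: heading 135 -> 225
FD 2.2: (-13.96,-2.04) -> (-15.515,-3.596) [heading=225, draw]
PU: pen up
REPEAT 2 [
  -- iteration 1/2 --
  RT 180: heading 225 -> 45
  FD 14.2: (-15.515,-3.596) -> (-5.475,6.445) [heading=45, move]
  LT 270: heading 45 -> 315
  -- iteration 2/2 --
  RT 180: heading 315 -> 135
  FD 14.2: (-5.475,6.445) -> (-15.515,16.486) [heading=135, move]
  LT 270: heading 135 -> 45
]
LT 270: heading 45 -> 315
BK 1.7: (-15.515,16.486) -> (-16.718,17.688) [heading=315, move]
FD 10.1: (-16.718,17.688) -> (-9.576,10.546) [heading=315, move]
RT 117: heading 315 -> 198
FD 4.2: (-9.576,10.546) -> (-13.57,9.248) [heading=198, move]
FD 12.1: (-13.57,9.248) -> (-25.078,5.509) [heading=198, move]
Final: pos=(-25.078,5.509), heading=198, 2 segment(s) drawn

Answer: -25.078 5.509 198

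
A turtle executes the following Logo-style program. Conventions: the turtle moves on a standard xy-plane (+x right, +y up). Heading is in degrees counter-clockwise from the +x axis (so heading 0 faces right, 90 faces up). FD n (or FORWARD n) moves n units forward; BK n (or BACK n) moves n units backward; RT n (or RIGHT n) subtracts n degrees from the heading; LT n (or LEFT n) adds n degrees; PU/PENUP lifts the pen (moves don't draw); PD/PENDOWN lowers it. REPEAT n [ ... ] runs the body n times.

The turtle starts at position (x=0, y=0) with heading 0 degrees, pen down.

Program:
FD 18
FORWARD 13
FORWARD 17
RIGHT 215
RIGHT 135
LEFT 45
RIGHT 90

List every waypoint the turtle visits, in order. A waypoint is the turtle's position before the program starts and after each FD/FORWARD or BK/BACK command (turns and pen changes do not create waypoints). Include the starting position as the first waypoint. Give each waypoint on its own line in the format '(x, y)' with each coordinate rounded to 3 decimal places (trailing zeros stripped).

Answer: (0, 0)
(18, 0)
(31, 0)
(48, 0)

Derivation:
Executing turtle program step by step:
Start: pos=(0,0), heading=0, pen down
FD 18: (0,0) -> (18,0) [heading=0, draw]
FD 13: (18,0) -> (31,0) [heading=0, draw]
FD 17: (31,0) -> (48,0) [heading=0, draw]
RT 215: heading 0 -> 145
RT 135: heading 145 -> 10
LT 45: heading 10 -> 55
RT 90: heading 55 -> 325
Final: pos=(48,0), heading=325, 3 segment(s) drawn
Waypoints (4 total):
(0, 0)
(18, 0)
(31, 0)
(48, 0)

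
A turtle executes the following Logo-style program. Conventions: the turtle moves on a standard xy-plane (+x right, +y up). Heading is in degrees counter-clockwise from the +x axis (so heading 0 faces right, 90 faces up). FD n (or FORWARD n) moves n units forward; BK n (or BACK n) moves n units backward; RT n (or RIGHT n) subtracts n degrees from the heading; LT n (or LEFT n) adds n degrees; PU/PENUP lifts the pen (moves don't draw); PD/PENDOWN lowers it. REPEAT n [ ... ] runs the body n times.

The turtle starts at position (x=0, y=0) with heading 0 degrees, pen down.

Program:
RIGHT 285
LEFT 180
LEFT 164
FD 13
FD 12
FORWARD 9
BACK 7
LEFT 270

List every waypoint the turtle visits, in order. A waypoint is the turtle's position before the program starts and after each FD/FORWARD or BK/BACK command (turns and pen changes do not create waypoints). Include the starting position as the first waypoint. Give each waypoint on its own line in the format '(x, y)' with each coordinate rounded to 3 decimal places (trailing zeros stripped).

Answer: (0, 0)
(6.695, 11.143)
(12.876, 21.429)
(17.511, 29.144)
(13.906, 23.144)

Derivation:
Executing turtle program step by step:
Start: pos=(0,0), heading=0, pen down
RT 285: heading 0 -> 75
LT 180: heading 75 -> 255
LT 164: heading 255 -> 59
FD 13: (0,0) -> (6.695,11.143) [heading=59, draw]
FD 12: (6.695,11.143) -> (12.876,21.429) [heading=59, draw]
FD 9: (12.876,21.429) -> (17.511,29.144) [heading=59, draw]
BK 7: (17.511,29.144) -> (13.906,23.144) [heading=59, draw]
LT 270: heading 59 -> 329
Final: pos=(13.906,23.144), heading=329, 4 segment(s) drawn
Waypoints (5 total):
(0, 0)
(6.695, 11.143)
(12.876, 21.429)
(17.511, 29.144)
(13.906, 23.144)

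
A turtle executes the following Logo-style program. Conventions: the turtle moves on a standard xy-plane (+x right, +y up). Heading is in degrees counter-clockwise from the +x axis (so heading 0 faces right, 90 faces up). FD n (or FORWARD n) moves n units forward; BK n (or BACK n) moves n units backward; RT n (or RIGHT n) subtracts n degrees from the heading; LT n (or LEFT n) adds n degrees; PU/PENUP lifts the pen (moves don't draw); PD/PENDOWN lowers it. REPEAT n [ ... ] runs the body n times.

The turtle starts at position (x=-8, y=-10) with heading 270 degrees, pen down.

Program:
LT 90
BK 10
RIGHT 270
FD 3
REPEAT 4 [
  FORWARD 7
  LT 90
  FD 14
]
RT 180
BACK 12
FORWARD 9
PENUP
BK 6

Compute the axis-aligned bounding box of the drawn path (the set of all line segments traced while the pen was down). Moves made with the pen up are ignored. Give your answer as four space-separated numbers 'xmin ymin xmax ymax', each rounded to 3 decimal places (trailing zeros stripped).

Answer: -39 -21 -8 5

Derivation:
Executing turtle program step by step:
Start: pos=(-8,-10), heading=270, pen down
LT 90: heading 270 -> 0
BK 10: (-8,-10) -> (-18,-10) [heading=0, draw]
RT 270: heading 0 -> 90
FD 3: (-18,-10) -> (-18,-7) [heading=90, draw]
REPEAT 4 [
  -- iteration 1/4 --
  FD 7: (-18,-7) -> (-18,0) [heading=90, draw]
  LT 90: heading 90 -> 180
  FD 14: (-18,0) -> (-32,0) [heading=180, draw]
  -- iteration 2/4 --
  FD 7: (-32,0) -> (-39,0) [heading=180, draw]
  LT 90: heading 180 -> 270
  FD 14: (-39,0) -> (-39,-14) [heading=270, draw]
  -- iteration 3/4 --
  FD 7: (-39,-14) -> (-39,-21) [heading=270, draw]
  LT 90: heading 270 -> 0
  FD 14: (-39,-21) -> (-25,-21) [heading=0, draw]
  -- iteration 4/4 --
  FD 7: (-25,-21) -> (-18,-21) [heading=0, draw]
  LT 90: heading 0 -> 90
  FD 14: (-18,-21) -> (-18,-7) [heading=90, draw]
]
RT 180: heading 90 -> 270
BK 12: (-18,-7) -> (-18,5) [heading=270, draw]
FD 9: (-18,5) -> (-18,-4) [heading=270, draw]
PU: pen up
BK 6: (-18,-4) -> (-18,2) [heading=270, move]
Final: pos=(-18,2), heading=270, 12 segment(s) drawn

Segment endpoints: x in {-39, -32, -25, -18, -18, -18, -8}, y in {-21, -21, -14, -10, -10, -7, -7, -4, 0, 0, 0, 5}
xmin=-39, ymin=-21, xmax=-8, ymax=5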